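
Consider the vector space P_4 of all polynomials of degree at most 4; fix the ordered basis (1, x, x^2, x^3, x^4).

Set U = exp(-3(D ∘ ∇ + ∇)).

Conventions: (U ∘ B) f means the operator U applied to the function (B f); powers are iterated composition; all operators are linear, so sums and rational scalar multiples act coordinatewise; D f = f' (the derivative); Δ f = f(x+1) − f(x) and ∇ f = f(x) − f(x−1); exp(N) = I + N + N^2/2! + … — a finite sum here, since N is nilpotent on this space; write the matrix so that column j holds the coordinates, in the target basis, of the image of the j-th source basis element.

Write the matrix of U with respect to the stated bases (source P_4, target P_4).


the matrix is [[1, -3, 6, 6, -135]; [0, 1, -6, 18, 24]; [0, 0, 1, -9, 36]; [0, 0, 0, 1, -12]; [0, 0, 0, 0, 1]] (rows listed top to bottom)

image of 1: 1
image of x: x - 3
image of x^2: x^2 - 6x + 6
image of x^3: x^3 - 9x^2 + 18x + 6
image of x^4: x^4 - 12x^3 + 36x^2 + 24x - 135
each image's coordinates form column j of the matrix


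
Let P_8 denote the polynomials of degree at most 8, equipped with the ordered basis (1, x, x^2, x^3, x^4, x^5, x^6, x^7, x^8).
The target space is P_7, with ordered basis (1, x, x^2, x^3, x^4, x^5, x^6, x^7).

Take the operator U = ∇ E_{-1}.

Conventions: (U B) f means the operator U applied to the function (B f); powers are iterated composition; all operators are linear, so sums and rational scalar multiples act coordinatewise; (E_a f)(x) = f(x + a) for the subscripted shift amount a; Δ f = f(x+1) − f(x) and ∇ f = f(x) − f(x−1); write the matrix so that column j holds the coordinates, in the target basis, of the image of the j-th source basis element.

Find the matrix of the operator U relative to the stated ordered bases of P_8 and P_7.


the matrix is [[0, 1, -3, 7, -15, 31, -63, 127, -255]; [0, 0, 2, -9, 28, -75, 186, -441, 1016]; [0, 0, 0, 3, -18, 70, -225, 651, -1764]; [0, 0, 0, 0, 4, -30, 140, -525, 1736]; [0, 0, 0, 0, 0, 5, -45, 245, -1050]; [0, 0, 0, 0, 0, 0, 6, -63, 392]; [0, 0, 0, 0, 0, 0, 0, 7, -84]; [0, 0, 0, 0, 0, 0, 0, 0, 8]] (rows listed top to bottom)

image of 1: 0
image of x: 1
image of x^2: 2x - 3
image of x^3: 3x^2 - 9x + 7
image of x^4: 4x^3 - 18x^2 + 28x - 15
image of x^5: 5x^4 - 30x^3 + 70x^2 - 75x + 31
image of x^6: 6x^5 - 45x^4 + 140x^3 - 225x^2 + 186x - 63
image of x^7: 7x^6 - 63x^5 + 245x^4 - 525x^3 + 651x^2 - 441x + 127
image of x^8: 8x^7 - 84x^6 + 392x^5 - 1050x^4 + 1736x^3 - 1764x^2 + 1016x - 255
each image's coordinates form column j of the matrix


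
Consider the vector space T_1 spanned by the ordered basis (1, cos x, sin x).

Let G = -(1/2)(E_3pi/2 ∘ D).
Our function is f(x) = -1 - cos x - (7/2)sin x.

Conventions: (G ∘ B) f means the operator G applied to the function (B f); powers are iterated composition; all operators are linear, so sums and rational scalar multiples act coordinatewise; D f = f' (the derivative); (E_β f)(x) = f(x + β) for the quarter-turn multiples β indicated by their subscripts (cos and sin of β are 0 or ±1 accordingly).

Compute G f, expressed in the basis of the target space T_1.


D f = -(7/2)cos x + sin x
E_3pi/2 D f = -cos x - (7/2)sin x
(-(1/2)(E_3pi/2 ∘ D)) f = (1/2)cos x + (7/4)sin x

the result is g(x) = (1/2)cos x + (7/4)sin x


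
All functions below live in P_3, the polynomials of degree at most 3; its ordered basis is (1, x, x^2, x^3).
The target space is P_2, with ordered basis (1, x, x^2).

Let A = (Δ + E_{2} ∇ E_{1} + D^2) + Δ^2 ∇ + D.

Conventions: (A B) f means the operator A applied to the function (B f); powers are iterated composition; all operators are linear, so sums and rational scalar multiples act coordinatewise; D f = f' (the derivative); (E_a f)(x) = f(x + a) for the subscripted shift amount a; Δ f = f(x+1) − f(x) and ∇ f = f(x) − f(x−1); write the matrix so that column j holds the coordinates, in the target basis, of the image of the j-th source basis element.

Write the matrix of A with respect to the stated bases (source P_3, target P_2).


image of 1: 0
image of x: 3
image of x^2: 6x + 8
image of x^3: 9x^2 + 24x + 26
each image's coordinates form column j of the matrix

the matrix is [[0, 3, 8, 26]; [0, 0, 6, 24]; [0, 0, 0, 9]] (rows listed top to bottom)


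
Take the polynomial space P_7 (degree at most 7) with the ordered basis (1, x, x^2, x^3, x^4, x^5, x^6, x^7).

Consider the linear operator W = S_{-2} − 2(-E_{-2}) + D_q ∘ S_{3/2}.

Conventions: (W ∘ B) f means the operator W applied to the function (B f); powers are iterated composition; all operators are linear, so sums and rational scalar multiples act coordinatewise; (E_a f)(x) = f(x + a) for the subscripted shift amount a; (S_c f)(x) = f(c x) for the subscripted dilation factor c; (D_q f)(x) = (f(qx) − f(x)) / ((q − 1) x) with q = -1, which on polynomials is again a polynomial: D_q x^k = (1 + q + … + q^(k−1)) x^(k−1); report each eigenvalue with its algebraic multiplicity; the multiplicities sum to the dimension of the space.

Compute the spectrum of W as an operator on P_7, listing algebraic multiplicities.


λ = -126 (multiplicity 1), λ = -30 (multiplicity 1), λ = -6 (multiplicity 1), λ = 0 (multiplicity 1), λ = 3 (multiplicity 1), λ = 6 (multiplicity 1), λ = 18 (multiplicity 1), λ = 66 (multiplicity 1)

image of 1: 3
image of x: -5/2
image of x^2: 6x^2 - 8x + 8
image of x^3: -6x^3 - (69/8)x^2 + 24x - 16
image of x^4: 18x^4 - 16x^3 + 48x^2 - 64x + 32
image of x^5: -30x^5 - (397/32)x^4 + 80x^3 - 160x^2 + 160x - 64
image of x^6: 66x^6 - 24x^5 + 120x^4 - 320x^3 + 480x^2 - 384x + 128
image of x^7: -126x^7 - (1397/128)x^6 + 168x^5 - 560x^4 + 1120x^3 - 1344x^2 + 896x - 256
the matrix is upper triangular; its diagonal is (3, 0, 6, -6, 18, -30, 66, -126)
for a triangular matrix the eigenvalues are the diagonal entries, with algebraic multiplicity their repetition count


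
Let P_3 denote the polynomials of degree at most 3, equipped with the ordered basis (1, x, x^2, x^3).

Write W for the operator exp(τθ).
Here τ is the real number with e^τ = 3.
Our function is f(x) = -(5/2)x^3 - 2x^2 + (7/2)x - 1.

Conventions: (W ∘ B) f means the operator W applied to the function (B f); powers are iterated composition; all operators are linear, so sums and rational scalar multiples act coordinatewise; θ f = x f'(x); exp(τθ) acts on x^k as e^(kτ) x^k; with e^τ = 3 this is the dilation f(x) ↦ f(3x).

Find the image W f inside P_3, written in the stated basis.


g(x) = -(135/2)x^3 - 18x^2 + (21/2)x - 1

exp(τθ) x^k = e^(kτ) x^k; with e^τ = 3 this sends x^k to 3^k x^k
x ↦ 3 x
x^2 ↦ 9 x^2
x^3 ↦ 27 x^3
applying this coordinatewise to f: exp(τθ) f = -(135/2)x^3 - 18x^2 + (21/2)x - 1


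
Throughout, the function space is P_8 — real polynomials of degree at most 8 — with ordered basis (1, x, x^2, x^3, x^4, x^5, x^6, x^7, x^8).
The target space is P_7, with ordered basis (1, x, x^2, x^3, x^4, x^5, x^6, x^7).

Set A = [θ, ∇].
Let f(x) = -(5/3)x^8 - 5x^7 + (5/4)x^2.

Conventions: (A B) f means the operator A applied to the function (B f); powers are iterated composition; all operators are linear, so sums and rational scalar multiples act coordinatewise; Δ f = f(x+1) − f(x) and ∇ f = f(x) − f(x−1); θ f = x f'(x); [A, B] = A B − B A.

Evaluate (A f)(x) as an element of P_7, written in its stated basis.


∇ f = -(40/3)x^7 + (35/3)x^6 + (35/3)x^5 - (175/3)x^4 + (245/3)x^3 - (175/3)x^2 + (145/6)x - 55/12
θ ∇ f = -(280/3)x^7 + 70x^6 + (175/3)x^5 - (700/3)x^4 + 245x^3 - (350/3)x^2 + (145/6)x
θ f = -(40/3)x^8 - 35x^7 + (5/2)x^2
∇ θ f = -(320/3)x^7 + (385/3)x^6 - (35/3)x^5 - (875/3)x^4 + (1435/3)x^3 - (1085/3)x^2 + (430/3)x - 145/6
[θ, ∇] f = (40/3)x^7 - (175/3)x^6 + 70x^5 + (175/3)x^4 - (700/3)x^3 + 245x^2 - (715/6)x + 145/6

g(x) = (40/3)x^7 - (175/3)x^6 + 70x^5 + (175/3)x^4 - (700/3)x^3 + 245x^2 - (715/6)x + 145/6


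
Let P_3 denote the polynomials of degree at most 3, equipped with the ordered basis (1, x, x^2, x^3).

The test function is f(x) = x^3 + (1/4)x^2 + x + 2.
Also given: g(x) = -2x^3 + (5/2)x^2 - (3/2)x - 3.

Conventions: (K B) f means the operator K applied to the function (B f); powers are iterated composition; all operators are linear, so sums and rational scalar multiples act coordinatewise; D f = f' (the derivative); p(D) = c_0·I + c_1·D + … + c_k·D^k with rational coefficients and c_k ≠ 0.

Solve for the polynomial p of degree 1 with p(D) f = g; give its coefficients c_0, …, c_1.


c_0 = -2, c_1 = 1

D^0 f = x^3 + (1/4)x^2 + x + 2
D^1 f = 3x^2 + (1/2)x + 1
matching coefficients of g against c_0 f + c_1 Df + … from the top degree down determines the c_i
solution: c_0 = -2, c_1 = 1


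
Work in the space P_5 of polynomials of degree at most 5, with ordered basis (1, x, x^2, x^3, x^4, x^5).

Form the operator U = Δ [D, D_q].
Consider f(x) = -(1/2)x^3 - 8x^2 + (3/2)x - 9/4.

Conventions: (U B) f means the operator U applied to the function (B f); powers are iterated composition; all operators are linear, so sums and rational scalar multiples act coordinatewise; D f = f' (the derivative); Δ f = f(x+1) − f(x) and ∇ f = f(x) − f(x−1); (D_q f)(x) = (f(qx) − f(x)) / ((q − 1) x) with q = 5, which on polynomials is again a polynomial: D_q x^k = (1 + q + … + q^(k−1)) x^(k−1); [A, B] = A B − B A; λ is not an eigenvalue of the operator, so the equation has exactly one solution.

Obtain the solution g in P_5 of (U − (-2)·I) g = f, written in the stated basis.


the result is g(x) = -(1/4)x^3 - 4x^2 + (3/4)x + 35/8

write g with unknown coordinates in the stated basis and equate coefficients in (U − (-2)·I) g = f
solving from the highest basis element down gives g = -(1/4)x^3 - 4x^2 + (3/4)x + 35/8
check: U g = -11
so U g − (-2)·g = -(1/2)x^3 - 8x^2 + (3/2)x - 9/4 = f ✓


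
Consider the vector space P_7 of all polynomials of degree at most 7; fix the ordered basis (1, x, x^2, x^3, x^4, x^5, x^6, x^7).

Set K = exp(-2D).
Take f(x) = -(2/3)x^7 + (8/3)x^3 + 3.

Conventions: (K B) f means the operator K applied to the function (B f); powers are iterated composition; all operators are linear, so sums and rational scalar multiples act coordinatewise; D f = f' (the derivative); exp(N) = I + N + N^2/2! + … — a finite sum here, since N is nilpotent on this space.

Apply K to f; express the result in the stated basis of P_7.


order-1 term: (28/3)x^6 - 16x^2
order-2 term: -56x^5 + 32x
order-3 term: (560/3)x^4 - 64/3
order-4 term: -(1120/3)x^3
order-5 term: 448x^2
order-6 term: -(896/3)x
order-7 term: 256/3
the series for exp(-2D) f terminates at order 7
exp(-2D) f = -(2/3)x^7 + (28/3)x^6 - 56x^5 + (560/3)x^4 - (1112/3)x^3 + 432x^2 - (800/3)x + 67

g(x) = -(2/3)x^7 + (28/3)x^6 - 56x^5 + (560/3)x^4 - (1112/3)x^3 + 432x^2 - (800/3)x + 67


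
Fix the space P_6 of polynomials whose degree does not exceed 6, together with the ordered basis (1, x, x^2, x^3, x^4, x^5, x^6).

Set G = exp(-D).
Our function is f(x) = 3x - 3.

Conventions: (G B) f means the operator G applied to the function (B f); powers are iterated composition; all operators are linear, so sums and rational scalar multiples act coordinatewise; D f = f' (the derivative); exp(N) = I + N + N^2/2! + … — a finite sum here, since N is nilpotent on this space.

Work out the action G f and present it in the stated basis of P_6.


g(x) = 3x - 6

order-1 term: -3
the series for exp(-D) f terminates at order 1
exp(-D) f = 3x - 6


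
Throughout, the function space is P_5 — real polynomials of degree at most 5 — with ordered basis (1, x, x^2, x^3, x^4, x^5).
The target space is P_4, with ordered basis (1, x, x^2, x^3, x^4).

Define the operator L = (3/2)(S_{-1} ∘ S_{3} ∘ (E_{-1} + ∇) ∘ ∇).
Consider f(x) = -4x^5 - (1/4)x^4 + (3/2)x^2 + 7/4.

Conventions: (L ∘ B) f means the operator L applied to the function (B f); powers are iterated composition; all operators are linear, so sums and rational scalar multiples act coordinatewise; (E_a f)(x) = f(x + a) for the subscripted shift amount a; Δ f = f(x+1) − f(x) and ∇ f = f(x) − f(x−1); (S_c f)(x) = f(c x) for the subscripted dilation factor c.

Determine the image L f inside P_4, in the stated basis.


g(x) = -2430x^4 - (3159/2)x^3 - (2079/4)x^2 - 99x - 63/8

∇ f = -20x^4 + 39x^3 - (77/2)x^2 + 22x - 21/4
E_{-1} ∇ f = -20x^4 + 119x^3 - (551/2)x^2 + 296x - 499/4
∇ ∇ f = -80x^3 + 237x^2 - 274x + 239/2
(E_{-1} + ∇) ∇ f = -20x^4 + 39x^3 - (77/2)x^2 + 22x - 21/4
S_{3} (E_{-1} + ∇) ∇ f = -1620x^4 + 1053x^3 - (693/2)x^2 + 66x - 21/4
S_{-1} S_{3} (E_{-1} + ∇) ∇ f = -1620x^4 - 1053x^3 - (693/2)x^2 - 66x - 21/4
((3/2)(S_{-1} ∘ S_{3} ∘ (E_{-1} + ∇) ∘ ∇)) f = -2430x^4 - (3159/2)x^3 - (2079/4)x^2 - 99x - 63/8


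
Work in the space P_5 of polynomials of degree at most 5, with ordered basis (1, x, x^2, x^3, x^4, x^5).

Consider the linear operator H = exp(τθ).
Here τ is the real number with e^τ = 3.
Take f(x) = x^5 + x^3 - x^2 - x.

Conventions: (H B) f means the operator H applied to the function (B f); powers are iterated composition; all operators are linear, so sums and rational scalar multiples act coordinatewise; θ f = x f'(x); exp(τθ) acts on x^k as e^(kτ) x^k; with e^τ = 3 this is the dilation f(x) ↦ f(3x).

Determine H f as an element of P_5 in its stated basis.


g(x) = 243x^5 + 27x^3 - 9x^2 - 3x

exp(τθ) x^k = e^(kτ) x^k; with e^τ = 3 this sends x^k to 3^k x^k
x ↦ 3 x
x^2 ↦ 9 x^2
x^3 ↦ 27 x^3
x^5 ↦ 243 x^5
applying this coordinatewise to f: exp(τθ) f = 243x^5 + 27x^3 - 9x^2 - 3x


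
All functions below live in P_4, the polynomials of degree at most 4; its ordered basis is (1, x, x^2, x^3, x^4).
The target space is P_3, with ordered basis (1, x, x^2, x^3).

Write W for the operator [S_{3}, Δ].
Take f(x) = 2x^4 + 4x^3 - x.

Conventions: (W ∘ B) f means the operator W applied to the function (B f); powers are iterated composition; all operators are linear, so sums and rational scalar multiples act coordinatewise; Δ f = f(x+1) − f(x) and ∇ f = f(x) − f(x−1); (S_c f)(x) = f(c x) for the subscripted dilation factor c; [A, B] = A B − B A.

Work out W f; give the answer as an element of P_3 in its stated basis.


Δ f = 8x^3 + 24x^2 + 20x + 5
S_{3} Δ f = 216x^3 + 216x^2 + 60x + 5
S_{3} f = 162x^4 + 108x^3 - 3x
Δ S_{3} f = 648x^3 + 1296x^2 + 972x + 267
[S_{3}, Δ] f = -432x^3 - 1080x^2 - 912x - 262

the result is g(x) = -432x^3 - 1080x^2 - 912x - 262


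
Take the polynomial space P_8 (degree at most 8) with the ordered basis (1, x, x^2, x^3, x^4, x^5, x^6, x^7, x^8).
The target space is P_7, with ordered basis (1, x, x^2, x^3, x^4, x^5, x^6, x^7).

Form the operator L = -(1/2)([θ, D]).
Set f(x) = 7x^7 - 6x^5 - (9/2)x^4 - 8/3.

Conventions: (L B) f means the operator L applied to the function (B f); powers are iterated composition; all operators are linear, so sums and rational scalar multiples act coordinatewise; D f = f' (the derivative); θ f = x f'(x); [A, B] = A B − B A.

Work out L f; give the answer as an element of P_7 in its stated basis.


D f = 49x^6 - 30x^4 - 18x^3
θ D f = 294x^6 - 120x^4 - 54x^3
θ f = 49x^7 - 30x^5 - 18x^4
D θ f = 343x^6 - 150x^4 - 72x^3
[θ, D] f = -49x^6 + 30x^4 + 18x^3
(-(1/2)([θ, D])) f = (49/2)x^6 - 15x^4 - 9x^3

the image equals g(x) = (49/2)x^6 - 15x^4 - 9x^3


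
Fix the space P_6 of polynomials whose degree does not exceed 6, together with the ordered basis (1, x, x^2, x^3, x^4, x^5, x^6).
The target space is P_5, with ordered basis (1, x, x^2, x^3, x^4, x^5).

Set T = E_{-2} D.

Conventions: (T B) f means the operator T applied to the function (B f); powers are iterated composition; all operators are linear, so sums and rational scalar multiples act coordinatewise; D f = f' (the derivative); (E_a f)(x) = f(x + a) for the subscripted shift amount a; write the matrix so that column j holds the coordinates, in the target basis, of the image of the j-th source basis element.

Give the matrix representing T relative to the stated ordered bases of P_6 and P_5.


the matrix is [[0, 1, -4, 12, -32, 80, -192]; [0, 0, 2, -12, 48, -160, 480]; [0, 0, 0, 3, -24, 120, -480]; [0, 0, 0, 0, 4, -40, 240]; [0, 0, 0, 0, 0, 5, -60]; [0, 0, 0, 0, 0, 0, 6]] (rows listed top to bottom)

image of 1: 0
image of x: 1
image of x^2: 2x - 4
image of x^3: 3x^2 - 12x + 12
image of x^4: 4x^3 - 24x^2 + 48x - 32
image of x^5: 5x^4 - 40x^3 + 120x^2 - 160x + 80
image of x^6: 6x^5 - 60x^4 + 240x^3 - 480x^2 + 480x - 192
each image's coordinates form column j of the matrix


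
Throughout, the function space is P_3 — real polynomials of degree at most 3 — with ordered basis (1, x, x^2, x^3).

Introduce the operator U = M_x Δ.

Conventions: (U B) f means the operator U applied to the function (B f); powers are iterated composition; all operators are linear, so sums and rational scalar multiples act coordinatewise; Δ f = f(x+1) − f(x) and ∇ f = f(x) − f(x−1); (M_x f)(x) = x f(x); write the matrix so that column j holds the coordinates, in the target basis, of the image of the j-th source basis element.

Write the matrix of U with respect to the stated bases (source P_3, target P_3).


the matrix is [[0, 0, 0, 0]; [0, 1, 1, 1]; [0, 0, 2, 3]; [0, 0, 0, 3]] (rows listed top to bottom)

image of 1: 0
image of x: x
image of x^2: 2x^2 + x
image of x^3: 3x^3 + 3x^2 + x
each image's coordinates form column j of the matrix


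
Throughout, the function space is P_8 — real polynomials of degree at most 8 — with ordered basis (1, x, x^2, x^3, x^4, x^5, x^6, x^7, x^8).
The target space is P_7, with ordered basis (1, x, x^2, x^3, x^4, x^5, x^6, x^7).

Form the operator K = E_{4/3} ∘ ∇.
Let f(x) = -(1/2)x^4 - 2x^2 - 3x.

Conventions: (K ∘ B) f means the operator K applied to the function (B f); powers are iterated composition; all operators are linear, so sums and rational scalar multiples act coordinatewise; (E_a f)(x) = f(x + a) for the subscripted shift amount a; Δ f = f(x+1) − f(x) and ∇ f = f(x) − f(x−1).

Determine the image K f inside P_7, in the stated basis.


∇ f = -2x^3 + 3x^2 - 6x - 1/2
E_{4/3} ∇ f = -2x^3 - 5x^2 - (26/3)x - 427/54

the result is g(x) = -2x^3 - 5x^2 - (26/3)x - 427/54


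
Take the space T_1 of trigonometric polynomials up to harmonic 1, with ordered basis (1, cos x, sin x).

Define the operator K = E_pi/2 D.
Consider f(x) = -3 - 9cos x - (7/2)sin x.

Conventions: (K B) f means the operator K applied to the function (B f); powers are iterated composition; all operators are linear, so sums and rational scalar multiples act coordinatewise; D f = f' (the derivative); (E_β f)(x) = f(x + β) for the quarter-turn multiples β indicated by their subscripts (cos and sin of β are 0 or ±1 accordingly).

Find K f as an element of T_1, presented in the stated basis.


D f = -(7/2)cos x + 9sin x
E_pi/2 D f = 9cos x + (7/2)sin x

the image equals g(x) = 9cos x + (7/2)sin x


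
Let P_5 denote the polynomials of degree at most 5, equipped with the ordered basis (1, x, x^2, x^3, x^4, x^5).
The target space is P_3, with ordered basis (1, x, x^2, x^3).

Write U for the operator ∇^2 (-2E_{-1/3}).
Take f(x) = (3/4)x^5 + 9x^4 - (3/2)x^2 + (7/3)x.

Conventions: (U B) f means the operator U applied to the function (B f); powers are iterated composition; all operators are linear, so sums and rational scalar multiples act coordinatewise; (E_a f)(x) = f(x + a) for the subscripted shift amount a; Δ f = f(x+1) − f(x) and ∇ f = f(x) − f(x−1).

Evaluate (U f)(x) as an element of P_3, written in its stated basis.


the image equals g(x) = -30x^3 - 96x^2 + 401x - 2906/9

E_{-1/3} f = (3/4)x^5 + (31/4)x^4 - (67/6)x^3 + (38/9)x^2 + (221/108)x - 271/324
(-2E_{-1/3}) f = -(3/2)x^5 - (31/2)x^4 + (67/3)x^3 - (76/9)x^2 - (221/54)x + 271/162
∇ (-2E_{-1/3}) f = -(15/2)x^4 - 47x^3 + 145x^2 - (2491/18)x + 2197/54
∇ ∇ (-2E_{-1/3}) f = -30x^3 - 96x^2 + 401x - 2906/9


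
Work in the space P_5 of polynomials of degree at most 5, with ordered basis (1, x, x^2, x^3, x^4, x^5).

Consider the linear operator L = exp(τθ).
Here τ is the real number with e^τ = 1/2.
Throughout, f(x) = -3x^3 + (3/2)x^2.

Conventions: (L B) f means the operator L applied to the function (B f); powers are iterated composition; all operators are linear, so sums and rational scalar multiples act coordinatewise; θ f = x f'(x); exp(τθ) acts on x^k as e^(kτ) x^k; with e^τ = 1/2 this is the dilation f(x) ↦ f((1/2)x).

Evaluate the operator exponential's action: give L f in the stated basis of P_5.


the result is g(x) = -(3/8)x^3 + (3/8)x^2

exp(τθ) x^k = e^(kτ) x^k; with e^τ = 1/2 this sends x^k to (1/2)^k x^k
x^2 ↦ 1/4 x^2
x^3 ↦ 1/8 x^3
applying this coordinatewise to f: exp(τθ) f = -(3/8)x^3 + (3/8)x^2


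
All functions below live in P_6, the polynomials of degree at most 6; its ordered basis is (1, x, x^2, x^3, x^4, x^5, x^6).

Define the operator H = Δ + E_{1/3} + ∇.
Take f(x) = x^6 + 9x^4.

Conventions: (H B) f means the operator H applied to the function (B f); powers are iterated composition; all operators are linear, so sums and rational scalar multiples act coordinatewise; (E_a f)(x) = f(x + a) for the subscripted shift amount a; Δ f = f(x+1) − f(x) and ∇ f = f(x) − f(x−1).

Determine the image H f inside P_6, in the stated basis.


g(x) = x^6 + 14x^5 + (32/3)x^4 + (3368/27)x^3 + (167/27)x^2 + (6914/81)x + 82/729

Δ f = 6x^5 + 15x^4 + 56x^3 + 69x^2 + 42x + 10
E_{1/3} f = x^6 + 2x^5 + (32/3)x^4 + (344/27)x^3 + (167/27)x^2 + (110/81)x + 82/729
∇ f = 6x^5 - 15x^4 + 56x^3 - 69x^2 + 42x - 10
(Δ + E_{1/3} + ∇) f = x^6 + 14x^5 + (32/3)x^4 + (3368/27)x^3 + (167/27)x^2 + (6914/81)x + 82/729


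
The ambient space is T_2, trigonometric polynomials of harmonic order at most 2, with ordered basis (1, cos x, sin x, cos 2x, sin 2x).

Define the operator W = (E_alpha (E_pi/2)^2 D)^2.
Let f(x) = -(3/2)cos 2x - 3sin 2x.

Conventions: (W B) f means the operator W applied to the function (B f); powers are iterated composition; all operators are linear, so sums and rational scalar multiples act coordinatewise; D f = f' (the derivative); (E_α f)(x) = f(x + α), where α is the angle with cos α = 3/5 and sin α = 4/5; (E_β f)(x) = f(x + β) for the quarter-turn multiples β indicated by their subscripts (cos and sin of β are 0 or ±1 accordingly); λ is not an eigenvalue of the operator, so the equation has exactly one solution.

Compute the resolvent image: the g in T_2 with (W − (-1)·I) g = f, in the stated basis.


g(x) = -(15/3298)cos 2x - (1135/1649)sin 2x

write g with unknown coordinates in the stated basis and equate coefficients in (W − (-1)·I) g = f
solving from the highest basis element down gives g = -(15/3298)cos 2x - (1135/1649)sin 2x
check: W g = -(2466/1649)cos 2x - (3812/1649)sin 2x
so W g − (-1)·g = -(3/2)cos 2x - 3sin 2x = f ✓


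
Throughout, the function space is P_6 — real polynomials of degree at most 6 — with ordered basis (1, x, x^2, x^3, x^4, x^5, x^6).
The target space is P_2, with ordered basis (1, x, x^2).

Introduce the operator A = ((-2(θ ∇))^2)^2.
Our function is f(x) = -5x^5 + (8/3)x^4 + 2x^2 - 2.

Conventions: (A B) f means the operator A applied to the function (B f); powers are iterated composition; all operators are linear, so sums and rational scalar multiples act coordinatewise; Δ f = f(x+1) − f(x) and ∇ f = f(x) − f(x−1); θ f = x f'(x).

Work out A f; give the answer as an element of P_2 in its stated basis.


the image equals g(x) = -230400x

∇ f = -25x^4 + (182/3)x^3 - 66x^2 + (119/3)x - 29/3
θ ∇ f = -100x^4 + 182x^3 - 132x^2 + (119/3)x
(-2(θ ∇)) f = 200x^4 - 364x^3 + 264x^2 - (238/3)x
∇ (-2(θ ∇)) f = 800x^3 - 2292x^2 + 2420x - 2722/3
θ ∇ (-2(θ ∇)) f = 2400x^3 - 4584x^2 + 2420x
(-2(θ ∇)) (-2(θ ∇)) f = -4800x^3 + 9168x^2 - 4840x
∇ (-2(θ ∇))^2 f = -14400x^2 + 32736x - 18808
θ ∇ (-2(θ ∇))^2 f = -28800x^2 + 32736x
(-2(θ ∇)) (-2(θ ∇))^2 f = 57600x^2 - 65472x
∇ (-2(θ ∇)) (-2(θ ∇))^2 f = 115200x - 123072
θ ∇ (-2(θ ∇)) (-2(θ ∇))^2 f = 115200x
(-2(θ ∇)) (-2(θ ∇)) (-2(θ ∇))^2 f = -230400x


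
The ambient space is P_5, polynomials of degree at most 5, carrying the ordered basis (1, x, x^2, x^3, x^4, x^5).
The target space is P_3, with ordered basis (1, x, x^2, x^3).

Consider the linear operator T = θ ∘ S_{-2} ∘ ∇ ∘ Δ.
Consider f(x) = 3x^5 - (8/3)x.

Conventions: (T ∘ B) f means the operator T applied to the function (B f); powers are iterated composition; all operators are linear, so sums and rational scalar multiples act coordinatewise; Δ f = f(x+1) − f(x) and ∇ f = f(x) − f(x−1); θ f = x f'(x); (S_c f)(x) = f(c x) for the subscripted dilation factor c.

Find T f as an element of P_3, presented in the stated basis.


the result is g(x) = -1440x^3 - 60x

Δ f = 15x^4 + 30x^3 + 30x^2 + 15x + 1/3
∇ Δ f = 60x^3 + 30x
S_{-2} ∇ Δ f = -480x^3 - 60x
θ S_{-2} ∇ Δ f = -1440x^3 - 60x


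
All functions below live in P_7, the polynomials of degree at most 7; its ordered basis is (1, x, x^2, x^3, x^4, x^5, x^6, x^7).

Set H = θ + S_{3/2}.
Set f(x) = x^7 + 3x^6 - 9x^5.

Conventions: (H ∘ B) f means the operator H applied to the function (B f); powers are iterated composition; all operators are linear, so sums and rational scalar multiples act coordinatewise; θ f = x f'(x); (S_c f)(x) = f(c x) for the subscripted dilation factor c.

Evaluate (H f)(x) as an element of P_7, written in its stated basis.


the result is g(x) = (3083/128)x^7 + (3339/64)x^6 - (3627/32)x^5

θ f = 7x^7 + 18x^6 - 45x^5
S_{3/2} f = (2187/128)x^7 + (2187/64)x^6 - (2187/32)x^5
(θ + S_{3/2}) f = (3083/128)x^7 + (3339/64)x^6 - (3627/32)x^5


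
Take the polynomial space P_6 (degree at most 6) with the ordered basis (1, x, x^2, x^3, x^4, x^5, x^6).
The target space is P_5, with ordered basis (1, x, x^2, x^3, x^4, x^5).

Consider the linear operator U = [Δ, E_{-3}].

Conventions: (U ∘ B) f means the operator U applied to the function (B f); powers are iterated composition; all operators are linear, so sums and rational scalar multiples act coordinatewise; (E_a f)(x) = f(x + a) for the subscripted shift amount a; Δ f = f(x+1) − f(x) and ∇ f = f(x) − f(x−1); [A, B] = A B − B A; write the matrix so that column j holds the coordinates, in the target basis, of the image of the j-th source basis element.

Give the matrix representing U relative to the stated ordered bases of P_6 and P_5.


the matrix is [[0, 0, 0, 0, 0, 0, 0]; [0, 0, 0, 0, 0, 0, 0]; [0, 0, 0, 0, 0, 0, 0]; [0, 0, 0, 0, 0, 0, 0]; [0, 0, 0, 0, 0, 0, 0]; [0, 0, 0, 0, 0, 0, 0]] (rows listed top to bottom)

image of 1: 0
image of x: 0
image of x^2: 0
image of x^3: 0
image of x^4: 0
image of x^5: 0
image of x^6: 0
each image's coordinates form column j of the matrix


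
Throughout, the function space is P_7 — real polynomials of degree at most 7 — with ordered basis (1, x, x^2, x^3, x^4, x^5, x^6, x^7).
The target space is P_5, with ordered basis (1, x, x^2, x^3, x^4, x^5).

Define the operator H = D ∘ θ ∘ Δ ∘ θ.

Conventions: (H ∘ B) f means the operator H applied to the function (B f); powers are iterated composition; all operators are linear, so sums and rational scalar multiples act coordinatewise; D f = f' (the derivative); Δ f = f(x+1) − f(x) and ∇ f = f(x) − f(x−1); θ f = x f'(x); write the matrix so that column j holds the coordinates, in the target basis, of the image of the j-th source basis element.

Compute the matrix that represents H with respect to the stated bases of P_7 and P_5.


the matrix is [[0, 0, 4, 9, 16, 25, 36, 49]; [0, 0, 0, 36, 96, 200, 360, 588]; [0, 0, 0, 0, 144, 450, 1080, 2205]; [0, 0, 0, 0, 0, 400, 1440, 3920]; [0, 0, 0, 0, 0, 0, 900, 3675]; [0, 0, 0, 0, 0, 0, 0, 1764]] (rows listed top to bottom)

image of 1: 0
image of x: 0
image of x^2: 4
image of x^3: 36x + 9
image of x^4: 144x^2 + 96x + 16
image of x^5: 400x^3 + 450x^2 + 200x + 25
image of x^6: 900x^4 + 1440x^3 + 1080x^2 + 360x + 36
image of x^7: 1764x^5 + 3675x^4 + 3920x^3 + 2205x^2 + 588x + 49
each image's coordinates form column j of the matrix


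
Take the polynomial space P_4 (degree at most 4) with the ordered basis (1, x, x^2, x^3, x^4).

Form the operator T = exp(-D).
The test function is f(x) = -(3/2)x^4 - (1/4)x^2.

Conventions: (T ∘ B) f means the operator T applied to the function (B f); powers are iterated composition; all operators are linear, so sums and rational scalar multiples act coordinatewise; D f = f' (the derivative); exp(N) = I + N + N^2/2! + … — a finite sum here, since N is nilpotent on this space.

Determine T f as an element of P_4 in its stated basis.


order-1 term: 6x^3 + (1/2)x
order-2 term: -9x^2 - 1/4
order-3 term: 6x
order-4 term: -3/2
the series for exp(-D) f terminates at order 4
exp(-D) f = -(3/2)x^4 + 6x^3 - (37/4)x^2 + (13/2)x - 7/4

the result is g(x) = -(3/2)x^4 + 6x^3 - (37/4)x^2 + (13/2)x - 7/4


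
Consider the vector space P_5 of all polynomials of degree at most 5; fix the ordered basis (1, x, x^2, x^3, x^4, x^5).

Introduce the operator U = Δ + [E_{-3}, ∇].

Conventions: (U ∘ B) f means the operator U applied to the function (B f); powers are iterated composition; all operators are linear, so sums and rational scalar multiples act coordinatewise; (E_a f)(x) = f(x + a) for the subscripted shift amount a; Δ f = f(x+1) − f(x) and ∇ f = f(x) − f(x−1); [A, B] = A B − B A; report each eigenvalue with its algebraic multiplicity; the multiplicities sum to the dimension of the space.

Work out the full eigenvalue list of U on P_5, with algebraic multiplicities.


image of 1: 0
image of x: 1
image of x^2: 2x + 1
image of x^3: 3x^2 + 3x + 1
image of x^4: 4x^3 + 6x^2 + 4x + 1
image of x^5: 5x^4 + 10x^3 + 10x^2 + 5x + 1
the matrix is upper triangular; its diagonal is (0, 0, 0, 0, 0, 0)
for a triangular matrix the eigenvalues are the diagonal entries, with algebraic multiplicity their repetition count

λ = 0 (multiplicity 6)


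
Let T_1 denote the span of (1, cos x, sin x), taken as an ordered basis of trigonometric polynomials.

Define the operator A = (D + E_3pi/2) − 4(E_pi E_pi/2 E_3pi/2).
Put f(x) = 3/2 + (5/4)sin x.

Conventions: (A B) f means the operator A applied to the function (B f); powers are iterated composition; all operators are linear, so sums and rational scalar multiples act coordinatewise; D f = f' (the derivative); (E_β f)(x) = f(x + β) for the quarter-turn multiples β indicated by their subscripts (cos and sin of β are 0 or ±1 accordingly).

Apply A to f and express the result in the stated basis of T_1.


the image equals g(x) = -9/2 + 5sin x

D f = (5/4)cos x
E_3pi/2 f = 3/2 - (5/4)cos x
(D + E_3pi/2) f = 3/2
E_3pi/2 f = 3/2 - (5/4)cos x
E_pi/2 E_3pi/2 f = 3/2 + (5/4)sin x
E_pi E_pi/2 E_3pi/2 f = 3/2 - (5/4)sin x
(-4(E_pi E_pi/2 E_3pi/2)) f = -6 + 5sin x
((D + E_3pi/2) − 4(E_pi E_pi/2 E_3pi/2)) f = -9/2 + 5sin x


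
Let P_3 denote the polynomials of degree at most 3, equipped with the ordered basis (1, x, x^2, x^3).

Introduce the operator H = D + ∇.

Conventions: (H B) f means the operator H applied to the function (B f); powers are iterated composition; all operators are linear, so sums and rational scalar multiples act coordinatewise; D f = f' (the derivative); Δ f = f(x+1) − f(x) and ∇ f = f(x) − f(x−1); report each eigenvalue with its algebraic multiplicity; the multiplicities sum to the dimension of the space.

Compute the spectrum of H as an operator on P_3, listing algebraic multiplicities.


image of 1: 0
image of x: 2
image of x^2: 4x - 1
image of x^3: 6x^2 - 3x + 1
the matrix is upper triangular; its diagonal is (0, 0, 0, 0)
for a triangular matrix the eigenvalues are the diagonal entries, with algebraic multiplicity their repetition count

λ = 0 (multiplicity 4)


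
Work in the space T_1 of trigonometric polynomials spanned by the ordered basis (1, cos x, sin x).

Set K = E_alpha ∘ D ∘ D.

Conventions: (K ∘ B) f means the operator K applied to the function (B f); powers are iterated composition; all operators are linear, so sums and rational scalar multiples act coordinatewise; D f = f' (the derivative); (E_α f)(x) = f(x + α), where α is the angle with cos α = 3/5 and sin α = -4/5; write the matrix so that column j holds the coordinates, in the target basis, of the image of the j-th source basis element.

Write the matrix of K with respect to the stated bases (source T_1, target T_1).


image of 1: 0
image of cos x: -(3/5)cos x - (4/5)sin x
image of sin x: (4/5)cos x - (3/5)sin x
each image's coordinates form column j of the matrix

the matrix is [[0, 0, 0]; [0, -3/5, 4/5]; [0, -4/5, -3/5]] (rows listed top to bottom)


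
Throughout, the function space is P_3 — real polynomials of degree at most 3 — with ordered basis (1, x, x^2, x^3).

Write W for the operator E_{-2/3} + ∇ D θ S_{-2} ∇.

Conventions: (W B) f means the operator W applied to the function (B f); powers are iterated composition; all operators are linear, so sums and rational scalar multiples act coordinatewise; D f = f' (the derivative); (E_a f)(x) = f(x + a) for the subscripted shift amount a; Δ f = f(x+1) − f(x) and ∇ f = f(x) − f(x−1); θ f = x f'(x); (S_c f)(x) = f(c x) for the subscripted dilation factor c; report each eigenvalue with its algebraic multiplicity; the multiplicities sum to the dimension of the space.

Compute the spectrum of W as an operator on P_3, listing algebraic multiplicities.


λ = 1 (multiplicity 4)

image of 1: 1
image of x: x - 2/3
image of x^2: x^2 - (4/3)x + 4/9
image of x^3: x^3 - 2x^2 + (4/3)x + 1288/27
the matrix is upper triangular; its diagonal is (1, 1, 1, 1)
for a triangular matrix the eigenvalues are the diagonal entries, with algebraic multiplicity their repetition count


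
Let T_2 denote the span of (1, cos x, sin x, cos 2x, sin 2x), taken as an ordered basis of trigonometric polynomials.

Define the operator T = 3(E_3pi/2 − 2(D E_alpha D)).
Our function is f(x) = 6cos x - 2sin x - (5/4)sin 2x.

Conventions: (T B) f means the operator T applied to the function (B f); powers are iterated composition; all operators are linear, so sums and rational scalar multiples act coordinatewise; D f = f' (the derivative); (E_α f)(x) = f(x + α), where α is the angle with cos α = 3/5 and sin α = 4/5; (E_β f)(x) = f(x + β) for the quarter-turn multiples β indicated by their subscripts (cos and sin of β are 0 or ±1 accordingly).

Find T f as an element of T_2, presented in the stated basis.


E_3pi/2 f = 2cos x + 6sin x + (5/4)sin 2x
D f = -2cos x - 6sin x - (5/2)cos 2x
E_alpha D f = -6cos x - 2sin x + (7/10)cos 2x + (12/5)sin 2x
D E_alpha D f = -2cos x + 6sin x + (24/5)cos 2x - (7/5)sin 2x
(-2(D E_alpha D)) f = 4cos x - 12sin x - (48/5)cos 2x + (14/5)sin 2x
(E_3pi/2 − 2(D E_alpha D)) f = 6cos x - 6sin x - (48/5)cos 2x + (81/20)sin 2x
(3(E_3pi/2 − 2(D E_alpha D))) f = 18cos x - 18sin x - (144/5)cos 2x + (243/20)sin 2x

the image equals g(x) = 18cos x - 18sin x - (144/5)cos 2x + (243/20)sin 2x


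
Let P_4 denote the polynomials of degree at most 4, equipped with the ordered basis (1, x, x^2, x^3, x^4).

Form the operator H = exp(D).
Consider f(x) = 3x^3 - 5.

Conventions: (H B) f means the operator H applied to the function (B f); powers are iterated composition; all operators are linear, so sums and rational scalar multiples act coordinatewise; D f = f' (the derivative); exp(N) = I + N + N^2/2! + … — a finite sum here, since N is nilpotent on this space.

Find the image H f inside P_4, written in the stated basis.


order-1 term: 9x^2
order-2 term: 9x
order-3 term: 3
the series for exp(D) f terminates at order 3
exp(D) f = 3x^3 + 9x^2 + 9x - 2

g(x) = 3x^3 + 9x^2 + 9x - 2


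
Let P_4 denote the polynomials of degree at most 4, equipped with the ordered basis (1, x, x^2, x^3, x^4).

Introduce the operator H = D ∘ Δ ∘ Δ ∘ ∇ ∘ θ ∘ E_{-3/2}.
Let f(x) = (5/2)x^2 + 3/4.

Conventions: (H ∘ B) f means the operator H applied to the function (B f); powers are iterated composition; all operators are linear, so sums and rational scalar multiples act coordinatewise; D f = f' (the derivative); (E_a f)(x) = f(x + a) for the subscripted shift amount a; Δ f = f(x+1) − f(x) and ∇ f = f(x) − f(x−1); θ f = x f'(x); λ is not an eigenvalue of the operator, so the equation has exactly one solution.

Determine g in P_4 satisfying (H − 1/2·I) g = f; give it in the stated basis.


write g with unknown coordinates in the stated basis and equate coefficients in (H − 1/2·I) g = f
solving from the highest basis element down gives g = -5x^2 - 3/2
check: H g = 0
so H g − 1/2·g = (5/2)x^2 + 3/4 = f ✓

the result is g(x) = -5x^2 - 3/2


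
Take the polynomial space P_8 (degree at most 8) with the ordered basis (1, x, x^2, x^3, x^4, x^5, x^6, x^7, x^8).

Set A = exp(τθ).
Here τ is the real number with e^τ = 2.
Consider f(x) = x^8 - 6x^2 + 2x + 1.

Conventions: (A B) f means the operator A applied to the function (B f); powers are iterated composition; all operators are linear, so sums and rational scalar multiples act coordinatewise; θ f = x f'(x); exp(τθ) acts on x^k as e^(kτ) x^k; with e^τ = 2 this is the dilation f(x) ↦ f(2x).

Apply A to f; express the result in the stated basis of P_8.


exp(τθ) x^k = e^(kτ) x^k; with e^τ = 2 this sends x^k to 2^k x^k
x ↦ 2 x
x^2 ↦ 4 x^2
x^8 ↦ 256 x^8
applying this coordinatewise to f: exp(τθ) f = 256x^8 - 24x^2 + 4x + 1

the result is g(x) = 256x^8 - 24x^2 + 4x + 1


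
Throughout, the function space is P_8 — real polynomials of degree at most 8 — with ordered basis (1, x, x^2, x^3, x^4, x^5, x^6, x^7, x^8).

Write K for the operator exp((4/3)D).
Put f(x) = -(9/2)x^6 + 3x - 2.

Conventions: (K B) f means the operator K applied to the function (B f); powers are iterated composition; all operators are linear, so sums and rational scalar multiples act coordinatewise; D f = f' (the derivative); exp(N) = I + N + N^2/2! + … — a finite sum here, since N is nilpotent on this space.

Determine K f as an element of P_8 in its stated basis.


order-1 term: -36x^5 + 4
order-2 term: -120x^4
order-3 term: -(640/3)x^3
order-4 term: -(640/3)x^2
order-5 term: -(1024/9)x
order-6 term: -2048/81
the series for exp((4/3)D) f terminates at order 6
exp((4/3)D) f = -(9/2)x^6 - 36x^5 - 120x^4 - (640/3)x^3 - (640/3)x^2 - (997/9)x - 1886/81

the image equals g(x) = -(9/2)x^6 - 36x^5 - 120x^4 - (640/3)x^3 - (640/3)x^2 - (997/9)x - 1886/81


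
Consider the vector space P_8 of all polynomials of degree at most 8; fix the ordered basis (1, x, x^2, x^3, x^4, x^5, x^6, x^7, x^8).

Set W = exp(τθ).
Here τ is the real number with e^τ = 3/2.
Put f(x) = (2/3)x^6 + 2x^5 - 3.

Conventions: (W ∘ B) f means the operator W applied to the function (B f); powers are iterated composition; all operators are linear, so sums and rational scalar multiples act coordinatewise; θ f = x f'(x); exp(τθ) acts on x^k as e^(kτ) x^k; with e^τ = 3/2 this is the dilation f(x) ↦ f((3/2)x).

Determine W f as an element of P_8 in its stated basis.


the result is g(x) = (243/32)x^6 + (243/16)x^5 - 3

exp(τθ) x^k = e^(kτ) x^k; with e^τ = 3/2 this sends x^k to (3/2)^k x^k
x^5 ↦ 243/32 x^5
x^6 ↦ 729/64 x^6
applying this coordinatewise to f: exp(τθ) f = (243/32)x^6 + (243/16)x^5 - 3


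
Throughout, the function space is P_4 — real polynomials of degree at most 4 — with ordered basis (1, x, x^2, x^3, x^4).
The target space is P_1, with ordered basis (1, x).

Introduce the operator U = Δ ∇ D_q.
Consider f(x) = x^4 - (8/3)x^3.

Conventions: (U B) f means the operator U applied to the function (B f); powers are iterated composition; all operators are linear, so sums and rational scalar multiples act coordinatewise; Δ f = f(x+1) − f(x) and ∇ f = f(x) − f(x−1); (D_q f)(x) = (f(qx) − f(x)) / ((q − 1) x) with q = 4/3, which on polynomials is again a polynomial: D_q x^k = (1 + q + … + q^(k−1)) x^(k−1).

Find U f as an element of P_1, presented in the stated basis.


the image equals g(x) = (350/9)x - 592/27

D_q f = (175/27)x^3 - (296/27)x^2
∇ D_q f = (175/9)x^2 - (1117/27)x + 157/9
Δ ∇ D_q f = (350/9)x - 592/27


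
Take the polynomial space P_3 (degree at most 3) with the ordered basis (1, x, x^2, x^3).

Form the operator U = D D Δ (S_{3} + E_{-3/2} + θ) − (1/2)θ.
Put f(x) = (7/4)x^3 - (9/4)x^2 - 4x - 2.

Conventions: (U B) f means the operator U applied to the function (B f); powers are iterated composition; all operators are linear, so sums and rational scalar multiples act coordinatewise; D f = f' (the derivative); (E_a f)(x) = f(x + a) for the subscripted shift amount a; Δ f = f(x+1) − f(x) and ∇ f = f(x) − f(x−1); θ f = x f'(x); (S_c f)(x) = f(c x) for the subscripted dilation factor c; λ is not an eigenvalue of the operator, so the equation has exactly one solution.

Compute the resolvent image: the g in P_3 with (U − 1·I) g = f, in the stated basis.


write g with unknown coordinates in the stated basis and equate coefficients in (U − 1·I) g = f
solving from the highest basis element down gives g = -(7/10)x^3 + (9/8)x^2 + (8/3)x - 641/5
check: U g = (21/20)x^3 - (9/8)x^2 - (4/3)x - 651/5
so U g − 1·g = (7/4)x^3 - (9/4)x^2 - 4x - 2 = f ✓

the image equals g(x) = -(7/10)x^3 + (9/8)x^2 + (8/3)x - 641/5
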